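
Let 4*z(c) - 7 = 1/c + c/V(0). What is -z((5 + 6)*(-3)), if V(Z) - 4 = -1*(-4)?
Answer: -751/1056 ≈ -0.71117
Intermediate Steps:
V(Z) = 8 (V(Z) = 4 - 1*(-4) = 4 + 4 = 8)
z(c) = 7/4 + 1/(4*c) + c/32 (z(c) = 7/4 + (1/c + c/8)/4 = 7/4 + (1/(4*c) + c/32) = 7/4 + 1/(4*c) + c/32)
-z((5 + 6)*(-3)) = -(8 + ((5 + 6)*(-3))*(56 + (5 + 6)*(-3)))/(32*((5 + 6)*(-3))) = -(8 + (11*(-3))*(56 + 11*(-3)))/(32*(11*(-3))) = -(8 - 33*(56 - 33))/(32*(-33)) = -(-1)*(8 - 33*23)/(32*33) = -(-1)*(8 - 759)/(32*33) = -(-1)*(-751)/(32*33) = -1*751/1056 = -751/1056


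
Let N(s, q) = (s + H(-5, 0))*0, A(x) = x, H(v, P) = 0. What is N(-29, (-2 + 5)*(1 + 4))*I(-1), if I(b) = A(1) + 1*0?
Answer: 0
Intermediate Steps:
I(b) = 1 (I(b) = 1 + 1*0 = 1 + 0 = 1)
N(s, q) = 0 (N(s, q) = (s + 0)*0 = s*0 = 0)
N(-29, (-2 + 5)*(1 + 4))*I(-1) = 0*1 = 0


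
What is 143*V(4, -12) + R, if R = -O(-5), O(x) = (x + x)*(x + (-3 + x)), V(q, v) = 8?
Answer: 1014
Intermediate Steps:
O(x) = 2*x*(-3 + 2*x) (O(x) = (2*x)*(-3 + 2*x) = 2*x*(-3 + 2*x))
R = -130 (R = -2*(-5)*(-3 + 2*(-5)) = -2*(-5)*(-3 - 10) = -2*(-5)*(-13) = -1*130 = -130)
143*V(4, -12) + R = 143*8 - 130 = 1144 - 130 = 1014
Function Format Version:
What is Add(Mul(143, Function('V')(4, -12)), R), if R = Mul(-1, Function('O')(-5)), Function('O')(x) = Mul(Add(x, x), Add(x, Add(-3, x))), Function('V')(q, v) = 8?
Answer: 1014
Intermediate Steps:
Function('O')(x) = Mul(2, x, Add(-3, Mul(2, x))) (Function('O')(x) = Mul(Mul(2, x), Add(-3, Mul(2, x))) = Mul(2, x, Add(-3, Mul(2, x))))
R = -130 (R = Mul(-1, Mul(2, -5, Add(-3, Mul(2, -5)))) = Mul(-1, Mul(2, -5, Add(-3, -10))) = Mul(-1, Mul(2, -5, -13)) = Mul(-1, 130) = -130)
Add(Mul(143, Function('V')(4, -12)), R) = Add(Mul(143, 8), -130) = Add(1144, -130) = 1014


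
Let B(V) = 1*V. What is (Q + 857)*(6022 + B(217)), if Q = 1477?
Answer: 14561826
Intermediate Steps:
B(V) = V
(Q + 857)*(6022 + B(217)) = (1477 + 857)*(6022 + 217) = 2334*6239 = 14561826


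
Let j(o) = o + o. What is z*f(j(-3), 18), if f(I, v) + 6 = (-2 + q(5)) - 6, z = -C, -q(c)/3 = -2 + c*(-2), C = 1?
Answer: -22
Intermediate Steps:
j(o) = 2*o
q(c) = 6 + 6*c (q(c) = -3*(-2 + c*(-2)) = -3*(-2 - 2*c) = 6 + 6*c)
z = -1 (z = -1*1 = -1)
f(I, v) = 22 (f(I, v) = -6 + ((-2 + (6 + 6*5)) - 6) = -6 + ((-2 + (6 + 30)) - 6) = -6 + ((-2 + 36) - 6) = -6 + (34 - 6) = -6 + 28 = 22)
z*f(j(-3), 18) = -1*22 = -22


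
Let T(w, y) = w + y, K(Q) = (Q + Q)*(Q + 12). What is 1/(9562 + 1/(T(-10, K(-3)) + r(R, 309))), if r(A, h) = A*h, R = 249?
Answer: 76877/735097875 ≈ 0.00010458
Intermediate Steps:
K(Q) = 2*Q*(12 + Q) (K(Q) = (2*Q)*(12 + Q) = 2*Q*(12 + Q))
1/(9562 + 1/(T(-10, K(-3)) + r(R, 309))) = 1/(9562 + 1/((-10 + 2*(-3)*(12 - 3)) + 249*309)) = 1/(9562 + 1/((-10 + 2*(-3)*9) + 76941)) = 1/(9562 + 1/((-10 - 54) + 76941)) = 1/(9562 + 1/(-64 + 76941)) = 1/(9562 + 1/76877) = 1/(735097875/76877) = 76877/735097875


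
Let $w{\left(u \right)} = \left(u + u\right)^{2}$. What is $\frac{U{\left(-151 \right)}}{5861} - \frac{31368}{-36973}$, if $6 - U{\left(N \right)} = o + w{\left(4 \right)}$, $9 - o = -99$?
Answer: $\frac{177710330}{216698753} \approx 0.82008$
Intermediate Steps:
$o = 108$ ($o = 9 - -99 = 9 + 99 = 108$)
$w{\left(u \right)} = 4 u^{2}$ ($w{\left(u \right)} = \left(2 u\right)^{2} = 4 u^{2}$)
$U{\left(N \right)} = -166$ ($U{\left(N \right)} = 6 - \left(108 + 4 \cdot 4^{2}\right) = 6 - \left(108 + 4 \cdot 16\right) = 6 - \left(108 + 64\right) = 6 - 172 = -166$)
$\frac{U{\left(-151 \right)}}{5861} - \frac{31368}{-36973} = - \frac{166}{5861} - \frac{31368}{-36973} = \left(-166\right) \frac{1}{5861} - - \frac{31368}{36973} = - \frac{166}{5861} + \frac{31368}{36973} = \frac{177710330}{216698753}$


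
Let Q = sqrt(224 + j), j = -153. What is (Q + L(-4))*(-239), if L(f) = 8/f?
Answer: 478 - 239*sqrt(71) ≈ -1535.8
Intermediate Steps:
Q = sqrt(71) (Q = sqrt(224 - 153) = sqrt(71) ≈ 8.4261)
(Q + L(-4))*(-239) = (sqrt(71) + 8/(-4))*(-239) = (sqrt(71) + 8*(-1/4))*(-239) = (sqrt(71) - 2)*(-239) = (-2 + sqrt(71))*(-239) = 478 - 239*sqrt(71)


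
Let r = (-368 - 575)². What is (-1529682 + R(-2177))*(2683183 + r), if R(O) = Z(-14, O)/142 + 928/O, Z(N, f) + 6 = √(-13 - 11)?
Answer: -844660213765444816/154567 + 3572432*I*√6/71 ≈ -5.4647e+12 + 1.2325e+5*I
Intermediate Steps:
Z(N, f) = -6 + 2*I*√6 (Z(N, f) = -6 + √(-13 - 11) = -6 + √(-24) = -6 + 2*I*√6)
R(O) = -3/71 + 928/O + I*√6/71 (R(O) = (-6 + 2*I*√6)/142 + 928/O = (-6 + 2*I*√6)*(1/142) + 928/O = (-3/71 + I*√6/71) + 928/O = -3/71 + 928/O + I*√6/71)
r = 889249 (r = (-943)² = 889249)
(-1529682 + R(-2177))*(2683183 + r) = (-1529682 + (1/71)*(65888 - 2177*(-3 + I*√6))/(-2177))*(2683183 + 889249) = (-1529682 + (1/71)*(-1/2177)*(65888 + (6531 - 2177*I*√6)))*3572432 = (-1529682 + (1/71)*(-1/2177)*(72419 - 2177*I*√6))*3572432 = (-1529682 + (-72419/154567 + I*√6/71))*3572432 = (-236438430113/154567 + I*√6/71)*3572432 = -844660213765444816/154567 + 3572432*I*√6/71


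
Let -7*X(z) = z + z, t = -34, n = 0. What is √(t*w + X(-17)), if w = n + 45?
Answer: 2*I*√18683/7 ≈ 39.053*I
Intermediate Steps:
w = 45 (w = 0 + 45 = 45)
X(z) = -2*z/7 (X(z) = -(z + z)/7 = -2*z/7)
√(t*w + X(-17)) = √(-34*45 - 2/7*(-17)) = √(-1530 + 34/7) = √(-10676/7) = 2*I*√18683/7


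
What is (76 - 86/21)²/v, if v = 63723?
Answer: 2280100/28101843 ≈ 0.081137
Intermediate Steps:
(76 - 86/21)²/v = (76 - 86/21)²/63723 = (76 - 86*1/21)²*(1/63723) = (76 - 86/21)²*(1/63723) = (1510/21)²*(1/63723) = (2280100/441)*(1/63723) = 2280100/28101843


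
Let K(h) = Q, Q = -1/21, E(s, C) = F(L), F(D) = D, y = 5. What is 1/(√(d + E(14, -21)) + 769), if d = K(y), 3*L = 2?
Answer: 16149/12418568 - √273/12418568 ≈ 0.0012991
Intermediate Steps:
L = ⅔ (L = (⅓)*2 = ⅔ ≈ 0.66667)
E(s, C) = ⅔
Q = -1/21 (Q = -1*1/21 = -1/21 ≈ -0.047619)
K(h) = -1/21
d = -1/21 ≈ -0.047619
1/(√(d + E(14, -21)) + 769) = 1/(√(-1/21 + ⅔) + 769) = 1/(√(13/21) + 769) = 1/(√273/21 + 769) = 1/(769 + √273/21)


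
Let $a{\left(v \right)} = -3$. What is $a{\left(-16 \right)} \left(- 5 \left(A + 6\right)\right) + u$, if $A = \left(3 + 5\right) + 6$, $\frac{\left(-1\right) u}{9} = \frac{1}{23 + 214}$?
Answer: $\frac{23697}{79} \approx 299.96$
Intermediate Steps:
$u = - \frac{3}{79}$ ($u = - \frac{9}{23 + 214} = - \frac{9}{237} = \left(-9\right) \frac{1}{237} = - \frac{3}{79} \approx -0.037975$)
$A = 14$ ($A = 8 + 6 = 14$)
$a{\left(-16 \right)} \left(- 5 \left(A + 6\right)\right) + u = - 3 \left(- 5 \left(14 + 6\right)\right) - \frac{3}{79} = - 3 \left(\left(-5\right) 20\right) - \frac{3}{79} = \left(-3\right) \left(-100\right) - \frac{3}{79} = 300 - \frac{3}{79} = \frac{23697}{79}$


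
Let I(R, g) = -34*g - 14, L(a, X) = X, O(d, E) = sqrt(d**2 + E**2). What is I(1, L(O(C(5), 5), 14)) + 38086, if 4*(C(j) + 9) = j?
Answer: 37596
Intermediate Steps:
C(j) = -9 + j/4
O(d, E) = sqrt(E**2 + d**2)
I(R, g) = -14 - 34*g
I(1, L(O(C(5), 5), 14)) + 38086 = (-14 - 34*14) + 38086 = (-14 - 476) + 38086 = -490 + 38086 = 37596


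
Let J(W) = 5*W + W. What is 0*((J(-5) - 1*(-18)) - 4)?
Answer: 0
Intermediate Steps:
J(W) = 6*W
0*((J(-5) - 1*(-18)) - 4) = 0*((6*(-5) - 1*(-18)) - 4) = 0*((-30 + 18) - 4) = 0*(-12 - 4) = 0*(-16) = 0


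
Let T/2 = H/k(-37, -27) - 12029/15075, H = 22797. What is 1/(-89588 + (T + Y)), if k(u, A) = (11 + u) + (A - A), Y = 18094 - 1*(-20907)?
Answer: -195975/10257764854 ≈ -1.9105e-5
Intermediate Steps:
Y = 39001 (Y = 18094 + 20907 = 39001)
k(u, A) = 11 + u (k(u, A) = (11 + u) + 0 = 11 + u)
T = -343977529/195975 (T = 2*(22797/(11 - 37) - 12029/15075) = 2*(22797/(-26) - 12029*1/15075) = 2*(22797*(-1/26) - 12029/15075) = 2*(-22797/26 - 12029/15075) = 2*(-343977529/391950) = -343977529/195975 ≈ -1755.2)
1/(-89588 + (T + Y)) = 1/(-89588 + (-343977529/195975 + 39001)) = 1/(-89588 + 7299243446/195975) = 1/(-10257764854/195975) = -195975/10257764854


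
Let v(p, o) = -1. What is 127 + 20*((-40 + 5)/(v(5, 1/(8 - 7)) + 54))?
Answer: 6031/53 ≈ 113.79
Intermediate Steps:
127 + 20*((-40 + 5)/(v(5, 1/(8 - 7)) + 54)) = 127 + 20*((-40 + 5)/(-1 + 54)) = 127 + 20*(-35/53) = 127 - 700/53 = 6031/53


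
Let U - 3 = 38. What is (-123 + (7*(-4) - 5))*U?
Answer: -6396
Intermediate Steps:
U = 41 (U = 3 + 38 = 41)
(-123 + (7*(-4) - 5))*U = (-123 + (7*(-4) - 5))*41 = (-123 + (-28 - 5))*41 = (-123 - 33)*41 = -156*41 = -6396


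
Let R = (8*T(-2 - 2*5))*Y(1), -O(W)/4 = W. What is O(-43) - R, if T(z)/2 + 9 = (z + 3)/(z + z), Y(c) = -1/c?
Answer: 34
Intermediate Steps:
O(W) = -4*W
T(z) = -18 + (3 + z)/z (T(z) = -18 + 2*((z + 3)/(z + z)) = -18 + 2*((3 + z)/((2*z))) = -18 + 2*((3 + z)*(1/(2*z))) = -18 + 2*((3 + z)/(2*z)) = -18 + (3 + z)/z)
R = 138 (R = (8*(-17 + 3/(-2 - 2*5)))*(-1/1) = (8*(-17 + 3/(-2 - 10)))*(-1*1) = (8*(-17 + 3/(-12)))*(-1) = (8*(-17 + 3*(-1/12)))*(-1) = (8*(-17 - ¼))*(-1) = (8*(-69/4))*(-1) = -138*(-1) = 138)
O(-43) - R = -4*(-43) - 1*138 = 172 - 138 = 34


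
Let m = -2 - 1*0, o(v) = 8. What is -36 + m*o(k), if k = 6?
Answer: -52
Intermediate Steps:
m = -2 (m = -2 + 0 = -2)
-36 + m*o(k) = -36 - 2*8 = -36 - 16 = -52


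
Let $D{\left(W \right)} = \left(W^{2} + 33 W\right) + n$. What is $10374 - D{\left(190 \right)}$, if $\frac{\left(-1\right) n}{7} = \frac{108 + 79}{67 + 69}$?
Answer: $- \frac{255891}{8} \approx -31986.0$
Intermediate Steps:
$n = - \frac{77}{8}$ ($n = - 7 \frac{108 + 79}{67 + 69} = - 7 \cdot \frac{187}{136} = - 7 \cdot 187 \cdot \frac{1}{136} = \left(-7\right) \frac{11}{8} = - \frac{77}{8} \approx -9.625$)
$D{\left(W \right)} = - \frac{77}{8} + W^{2} + 33 W$ ($D{\left(W \right)} = \left(W^{2} + 33 W\right) - \frac{77}{8} = - \frac{77}{8} + W^{2} + 33 W$)
$10374 - D{\left(190 \right)} = 10374 - \left(- \frac{77}{8} + 190^{2} + 33 \cdot 190\right) = 10374 - \left(- \frac{77}{8} + 36100 + 6270\right) = 10374 - \frac{338883}{8} = - \frac{255891}{8}$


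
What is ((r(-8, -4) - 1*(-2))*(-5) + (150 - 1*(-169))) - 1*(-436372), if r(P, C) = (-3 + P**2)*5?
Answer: 435156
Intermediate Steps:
r(P, C) = -15 + 5*P**2
((r(-8, -4) - 1*(-2))*(-5) + (150 - 1*(-169))) - 1*(-436372) = (((-15 + 5*(-8)**2) - 1*(-2))*(-5) + (150 - 1*(-169))) - 1*(-436372) = (((-15 + 5*64) + 2)*(-5) + (150 + 169)) + 436372 = (((-15 + 320) + 2)*(-5) + 319) + 436372 = ((305 + 2)*(-5) + 319) + 436372 = (307*(-5) + 319) + 436372 = (-1535 + 319) + 436372 = -1216 + 436372 = 435156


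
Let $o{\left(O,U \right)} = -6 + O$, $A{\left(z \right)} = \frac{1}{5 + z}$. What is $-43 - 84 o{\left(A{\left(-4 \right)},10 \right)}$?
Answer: $377$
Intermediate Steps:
$-43 - 84 o{\left(A{\left(-4 \right)},10 \right)} = -43 - 84 \left(-6 + \frac{1}{5 - 4}\right) = -43 - 84 \left(-6 + 1^{-1}\right) = -43 - 84 \left(-6 + 1\right) = -43 - -420 = -43 + 420 = 377$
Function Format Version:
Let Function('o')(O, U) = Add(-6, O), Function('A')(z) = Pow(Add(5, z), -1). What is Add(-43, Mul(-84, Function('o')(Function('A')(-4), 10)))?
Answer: 377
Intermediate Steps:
Add(-43, Mul(-84, Function('o')(Function('A')(-4), 10))) = Add(-43, Mul(-84, Add(-6, Pow(Add(5, -4), -1)))) = Add(-43, Mul(-84, Add(-6, Pow(1, -1)))) = Add(-43, Mul(-84, Add(-6, 1))) = Add(-43, Mul(-84, -5)) = Add(-43, 420) = 377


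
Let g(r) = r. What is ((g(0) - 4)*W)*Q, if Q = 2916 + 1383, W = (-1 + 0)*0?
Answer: 0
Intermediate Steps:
W = 0 (W = -1*0 = 0)
Q = 4299
((g(0) - 4)*W)*Q = ((0 - 4)*0)*4299 = -4*0*4299 = 0*4299 = 0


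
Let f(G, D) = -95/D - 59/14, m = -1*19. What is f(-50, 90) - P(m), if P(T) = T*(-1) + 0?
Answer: -1529/63 ≈ -24.270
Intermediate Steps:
m = -19
f(G, D) = -59/14 - 95/D (f(G, D) = -95/D - 59*1/14 = -95/D - 59/14 = -59/14 - 95/D)
P(T) = -T (P(T) = -T + 0 = -T)
f(-50, 90) - P(m) = (-59/14 - 95/90) - (-1)*(-19) = (-59/14 - 95*1/90) - 1*19 = (-59/14 - 19/18) - 19 = -332/63 - 19 = -1529/63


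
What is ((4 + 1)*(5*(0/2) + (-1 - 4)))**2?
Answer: 625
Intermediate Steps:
((4 + 1)*(5*(0/2) + (-1 - 4)))**2 = (5*(5*(0*(1/2)) - 5))**2 = (5*(5*0 - 5))**2 = (5*(0 - 5))**2 = (5*(-5))**2 = (-25)**2 = 625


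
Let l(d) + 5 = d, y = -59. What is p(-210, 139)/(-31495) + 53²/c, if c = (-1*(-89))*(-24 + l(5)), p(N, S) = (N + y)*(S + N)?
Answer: -129264919/67273320 ≈ -1.9215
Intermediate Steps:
l(d) = -5 + d
p(N, S) = (-59 + N)*(N + S) (p(N, S) = (N - 59)*(S + N) = (-59 + N)*(N + S))
c = -2136 (c = (-1*(-89))*(-24 + (-5 + 5)) = 89*(-24 + 0) = 89*(-24) = -2136)
p(-210, 139)/(-31495) + 53²/c = ((-210)² - 59*(-210) - 59*139 - 210*139)/(-31495) + 53²/(-2136) = (44100 + 12390 - 8201 - 29190)*(-1/31495) + 2809*(-1/2136) = 19099*(-1/31495) - 2809/2136 = -19099/31495 - 2809/2136 = -129264919/67273320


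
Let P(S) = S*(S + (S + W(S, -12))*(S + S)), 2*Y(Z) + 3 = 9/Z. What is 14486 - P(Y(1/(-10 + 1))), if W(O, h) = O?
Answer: 309074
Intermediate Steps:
Y(Z) = -3/2 + 9/(2*Z) (Y(Z) = -3/2 + (9/Z)/2 = -3/2 + 9/(2*Z))
P(S) = S*(S + 4*S²) (P(S) = S*(S + (S + S)*(S + S)) = S*(S + (2*S)*(2*S)) = S*(S + 4*S²))
14486 - P(Y(1/(-10 + 1))) = 14486 - (3*(3 - 1/(-10 + 1))/(2*(1/(-10 + 1))))²*(1 + 4*(3*(3 - 1/(-10 + 1))/(2*(1/(-10 + 1))))) = 14486 - (3*(3 - 1/(-9))/(2*(1/(-9))))²*(1 + 4*(3*(3 - 1/(-9))/(2*(1/(-9))))) = 14486 - (3*(3 - 1*(-⅑))/(2*(-⅑)))²*(1 + 4*(3*(3 - 1*(-⅑))/(2*(-⅑)))) = 14486 - ((3/2)*(-9)*(3 + ⅑))²*(1 + 4*((3/2)*(-9)*(3 + ⅑))) = 14486 - ((3/2)*(-9)*(28/9))²*(1 + 4*((3/2)*(-9)*(28/9))) = 14486 - (-42)²*(1 + 4*(-42)) = 14486 - 1764*(1 - 168) = 14486 - 1764*(-167) = 14486 - 1*(-294588) = 14486 + 294588 = 309074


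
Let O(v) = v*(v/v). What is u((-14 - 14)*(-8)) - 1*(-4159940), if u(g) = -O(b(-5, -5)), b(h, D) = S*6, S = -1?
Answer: 4159946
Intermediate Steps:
b(h, D) = -6 (b(h, D) = -1*6 = -6)
O(v) = v (O(v) = v*1 = v)
u(g) = 6 (u(g) = -1*(-6) = 6)
u((-14 - 14)*(-8)) - 1*(-4159940) = 6 - 1*(-4159940) = 6 + 4159940 = 4159946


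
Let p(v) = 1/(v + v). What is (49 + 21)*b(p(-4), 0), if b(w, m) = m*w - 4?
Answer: -280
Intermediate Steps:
p(v) = 1/(2*v)
b(w, m) = -4 + m*w
(49 + 21)*b(p(-4), 0) = (49 + 21)*(-4 + 0*((1/2)/(-4))) = 70*(-4 + 0*((1/2)*(-1/4))) = 70*(-4 + 0*(-1/8)) = 70*(-4 + 0) = 70*(-4) = -280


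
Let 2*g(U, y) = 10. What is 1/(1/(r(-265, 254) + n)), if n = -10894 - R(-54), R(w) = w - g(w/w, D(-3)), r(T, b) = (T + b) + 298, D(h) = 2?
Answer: -10548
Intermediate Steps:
g(U, y) = 5 (g(U, y) = (½)*10 = 5)
r(T, b) = 298 + T + b
R(w) = -5 + w (R(w) = w - 1*5 = w - 5 = -5 + w)
n = -10835 (n = -10894 - (-5 - 54) = -10894 - 1*(-59) = -10894 + 59 = -10835)
1/(1/(r(-265, 254) + n)) = 1/(1/((298 - 265 + 254) - 10835)) = 1/(1/(287 - 10835)) = 1/(1/(-10548)) = 1/(-1/10548) = -10548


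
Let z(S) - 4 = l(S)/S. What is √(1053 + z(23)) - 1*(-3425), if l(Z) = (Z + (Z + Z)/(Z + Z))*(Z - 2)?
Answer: 3425 + √570745/23 ≈ 3457.8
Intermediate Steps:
l(Z) = (1 + Z)*(-2 + Z) (l(Z) = (Z + (2*Z)/((2*Z)))*(-2 + Z) = (Z + (2*Z)*(1/(2*Z)))*(-2 + Z) = (Z + 1)*(-2 + Z) = (1 + Z)*(-2 + Z))
z(S) = 4 + (-2 + S² - S)/S
√(1053 + z(23)) - 1*(-3425) = √(1053 + (3 + 23 - 2/23)) - 1*(-3425) = √(1053 + (3 + 23 - 2*1/23)) + 3425 = √(1053 + (3 + 23 - 2/23)) + 3425 = √(1053 + 596/23) + 3425 = √(24815/23) + 3425 = √570745/23 + 3425 = 3425 + √570745/23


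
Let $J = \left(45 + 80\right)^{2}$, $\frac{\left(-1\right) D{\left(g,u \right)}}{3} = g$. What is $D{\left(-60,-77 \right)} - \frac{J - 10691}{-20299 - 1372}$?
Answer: $\frac{3905714}{21671} \approx 180.23$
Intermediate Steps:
$D{\left(g,u \right)} = - 3 g$
$J = 15625$ ($J = 125^{2} = 15625$)
$D{\left(-60,-77 \right)} - \frac{J - 10691}{-20299 - 1372} = \left(-3\right) \left(-60\right) - \frac{15625 - 10691}{-20299 - 1372} = 180 - \frac{4934}{-21671} = 180 - 4934 \left(- \frac{1}{21671}\right) = 180 - - \frac{4934}{21671} = 180 + \frac{4934}{21671} = \frac{3905714}{21671}$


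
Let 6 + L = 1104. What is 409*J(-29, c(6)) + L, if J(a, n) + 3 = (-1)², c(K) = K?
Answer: 280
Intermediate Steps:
L = 1098 (L = -6 + 1104 = 1098)
J(a, n) = -2 (J(a, n) = -3 + (-1)² = -3 + 1 = -2)
409*J(-29, c(6)) + L = 409*(-2) + 1098 = -818 + 1098 = 280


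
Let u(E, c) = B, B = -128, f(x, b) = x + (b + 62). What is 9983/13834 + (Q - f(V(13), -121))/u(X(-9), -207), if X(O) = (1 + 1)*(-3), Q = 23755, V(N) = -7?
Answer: -164130945/885376 ≈ -185.38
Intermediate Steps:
f(x, b) = 62 + b + x (f(x, b) = x + (62 + b) = 62 + b + x)
X(O) = -6 (X(O) = 2*(-3) = -6)
u(E, c) = -128
9983/13834 + (Q - f(V(13), -121))/u(X(-9), -207) = 9983/13834 + (23755 - (62 - 121 - 7))/(-128) = 9983*(1/13834) + (23755 - 1*(-66))*(-1/128) = 9983/13834 + (23755 + 66)*(-1/128) = 9983/13834 + 23821*(-1/128) = 9983/13834 - 23821/128 = -164130945/885376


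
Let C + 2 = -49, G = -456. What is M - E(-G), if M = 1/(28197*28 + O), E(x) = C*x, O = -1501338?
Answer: 16554132431/711822 ≈ 23256.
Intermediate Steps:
C = -51 (C = -2 - 49 = -51)
E(x) = -51*x
M = -1/711822 (M = 1/(28197*28 - 1501338) = 1/(789516 - 1501338) = 1/(-711822) = -1/711822 ≈ -1.4048e-6)
M - E(-G) = -1/711822 - (-51)*(-1*(-456)) = -1/711822 - (-51)*456 = -1/711822 - 1*(-23256) = -1/711822 + 23256 = 16554132431/711822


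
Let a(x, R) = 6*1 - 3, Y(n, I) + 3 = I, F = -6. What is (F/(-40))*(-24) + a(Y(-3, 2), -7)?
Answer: -⅗ ≈ -0.60000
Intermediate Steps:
Y(n, I) = -3 + I
a(x, R) = 3 (a(x, R) = 6 - 3 = 3)
(F/(-40))*(-24) + a(Y(-3, 2), -7) = -6/(-40)*(-24) + 3 = -6*(-1/40)*(-24) + 3 = (3/20)*(-24) + 3 = -18/5 + 3 = -⅗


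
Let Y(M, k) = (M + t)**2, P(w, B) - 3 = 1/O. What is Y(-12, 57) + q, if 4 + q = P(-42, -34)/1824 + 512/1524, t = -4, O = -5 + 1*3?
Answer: 116906875/463296 ≈ 252.34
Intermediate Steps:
O = -2 (O = -5 + 3 = -2)
P(w, B) = 5/2 (P(w, B) = 3 + 1/(-2) = 3 - 1/2 = 5/2)
Y(M, k) = (-4 + M)**2 (Y(M, k) = (M - 4)**2 = (-4 + M)**2)
q = -1696901/463296 (q = -4 + ((5/2)/1824 + 512/1524) = -4 + ((5/2)*(1/1824) + 512*(1/1524)) = -4 + (5/3648 + 128/381) = -4 + 156283/463296 = -1696901/463296 ≈ -3.6627)
Y(-12, 57) + q = (-4 - 12)**2 - 1696901/463296 = (-16)**2 - 1696901/463296 = 256 - 1696901/463296 = 116906875/463296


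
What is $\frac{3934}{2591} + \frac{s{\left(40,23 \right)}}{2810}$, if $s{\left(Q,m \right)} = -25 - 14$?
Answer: $\frac{10953491}{7280710} \approx 1.5045$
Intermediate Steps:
$s{\left(Q,m \right)} = -39$ ($s{\left(Q,m \right)} = -25 - 14 = -39$)
$\frac{3934}{2591} + \frac{s{\left(40,23 \right)}}{2810} = \frac{3934}{2591} - \frac{39}{2810} = \frac{10953491}{7280710}$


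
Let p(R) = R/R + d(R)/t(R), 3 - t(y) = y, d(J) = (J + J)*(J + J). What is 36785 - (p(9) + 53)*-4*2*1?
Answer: 36785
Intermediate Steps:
d(J) = 4*J² (d(J) = (2*J)*(2*J) = 4*J²)
t(y) = 3 - y
p(R) = 1 + 4*R²/(3 - R) (p(R) = R/R + (4*R²)/(3 - R) = 1 + 4*R²/(3 - R))
36785 - (p(9) + 53)*-4*2*1 = 36785 - ((-3 + 9 - 4*9²)/(-3 + 9) + 53)*-4*2*1 = 36785 - ((-3 + 9 - 4*81)/6 + 53)*(-8*1) = 36785 - ((-3 + 9 - 324)/6 + 53)*(-8) = 36785 - ((⅙)*(-318) + 53)*(-8) = 36785 - (-53 + 53)*(-8) = 36785 - 0*(-8) = 36785 - 1*0 = 36785 + 0 = 36785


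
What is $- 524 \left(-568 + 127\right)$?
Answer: $231084$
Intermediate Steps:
$- 524 \left(-568 + 127\right) = \left(-524\right) \left(-441\right) = 231084$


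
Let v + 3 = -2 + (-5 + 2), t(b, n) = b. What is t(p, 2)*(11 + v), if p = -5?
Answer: -15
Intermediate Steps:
v = -8 (v = -3 + (-2 + (-5 + 2)) = -3 + (-2 - 3) = -3 - 5 = -8)
t(p, 2)*(11 + v) = -5*(11 - 8) = -5*3 = -15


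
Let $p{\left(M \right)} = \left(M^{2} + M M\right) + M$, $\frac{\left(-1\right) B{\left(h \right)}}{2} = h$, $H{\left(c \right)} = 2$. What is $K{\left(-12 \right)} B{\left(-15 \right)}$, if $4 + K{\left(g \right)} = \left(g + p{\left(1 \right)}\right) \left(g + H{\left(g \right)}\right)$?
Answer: $2580$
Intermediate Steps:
$B{\left(h \right)} = - 2 h$
$p{\left(M \right)} = M + 2 M^{2}$ ($p{\left(M \right)} = \left(M^{2} + M^{2}\right) + M = 2 M^{2} + M = M + 2 M^{2}$)
$K{\left(g \right)} = -4 + \left(2 + g\right) \left(3 + g\right)$ ($K{\left(g \right)} = -4 + \left(g + 1 \left(1 + 2 \cdot 1\right)\right) \left(g + 2\right) = -4 + \left(g + 1 \left(1 + 2\right)\right) \left(2 + g\right) = -4 + \left(g + 1 \cdot 3\right) \left(2 + g\right) = -4 + \left(g + 3\right) \left(2 + g\right) = -4 + \left(3 + g\right) \left(2 + g\right) = -4 + \left(2 + g\right) \left(3 + g\right)$)
$K{\left(-12 \right)} B{\left(-15 \right)} = \left(2 + \left(-12\right)^{2} + 5 \left(-12\right)\right) \left(\left(-2\right) \left(-15\right)\right) = \left(2 + 144 - 60\right) 30 = 86 \cdot 30 = 2580$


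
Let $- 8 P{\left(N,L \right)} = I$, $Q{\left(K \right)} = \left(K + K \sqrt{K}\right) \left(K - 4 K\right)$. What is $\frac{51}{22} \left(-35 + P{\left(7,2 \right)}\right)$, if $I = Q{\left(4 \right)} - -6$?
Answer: $- \frac{3621}{88} \approx -41.148$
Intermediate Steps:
$Q{\left(K \right)} = - 3 K \left(K + K^{\frac{3}{2}}\right)$ ($Q{\left(K \right)} = \left(K + K^{\frac{3}{2}}\right) \left(- 3 K\right) = - 3 K \left(K + K^{\frac{3}{2}}\right)$)
$I = -138$ ($I = \left(- 3 \cdot 4^{2} - 3 \cdot 4^{\frac{5}{2}}\right) - -6 = \left(\left(-3\right) 16 - 96\right) + 6 = \left(-48 - 96\right) + 6 = -144 + 6 = -138$)
$P{\left(N,L \right)} = \frac{69}{4}$ ($P{\left(N,L \right)} = \left(- \frac{1}{8}\right) \left(-138\right) = \frac{69}{4}$)
$\frac{51}{22} \left(-35 + P{\left(7,2 \right)}\right) = \frac{51}{22} \left(-35 + \frac{69}{4}\right) = 51 \cdot \frac{1}{22} \left(- \frac{71}{4}\right) = \frac{51}{22} \left(- \frac{71}{4}\right) = - \frac{3621}{88}$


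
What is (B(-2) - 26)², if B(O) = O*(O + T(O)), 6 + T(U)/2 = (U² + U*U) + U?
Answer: 484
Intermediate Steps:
T(U) = -12 + 2*U + 4*U² (T(U) = -12 + 2*((U² + U*U) + U) = -12 + 2*((U² + U²) + U) = -12 + 2*(2*U² + U) = -12 + 2*(U + 2*U²) = -12 + (2*U + 4*U²) = -12 + 2*U + 4*U²)
B(O) = O*(-12 + 3*O + 4*O²) (B(O) = O*(O + (-12 + 2*O + 4*O²)) = O*(-12 + 3*O + 4*O²))
(B(-2) - 26)² = (-2*(-12 + 3*(-2) + 4*(-2)²) - 26)² = (-2*(-12 - 6 + 4*4) - 26)² = (-2*(-12 - 6 + 16) - 26)² = (-2*(-2) - 26)² = (4 - 26)² = (-22)² = 484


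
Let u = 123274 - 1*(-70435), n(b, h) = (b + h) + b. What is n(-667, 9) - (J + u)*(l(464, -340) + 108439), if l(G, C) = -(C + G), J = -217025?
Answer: 2525471215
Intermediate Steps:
l(G, C) = -C - G
n(b, h) = h + 2*b
u = 193709 (u = 123274 + 70435 = 193709)
n(-667, 9) - (J + u)*(l(464, -340) + 108439) = (9 + 2*(-667)) - (-217025 + 193709)*((-1*(-340) - 1*464) + 108439) = (9 - 1334) - (-23316)*((340 - 464) + 108439) = -1325 - (-23316)*(-124 + 108439) = -1325 - (-23316)*108315 = -1325 - 1*(-2525472540) = -1325 + 2525472540 = 2525471215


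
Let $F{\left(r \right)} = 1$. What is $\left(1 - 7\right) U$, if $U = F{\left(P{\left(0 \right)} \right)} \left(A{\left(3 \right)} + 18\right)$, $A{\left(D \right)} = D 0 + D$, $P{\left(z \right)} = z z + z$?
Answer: $-126$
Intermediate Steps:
$P{\left(z \right)} = z + z^{2}$ ($P{\left(z \right)} = z^{2} + z = z + z^{2}$)
$A{\left(D \right)} = D$ ($A{\left(D \right)} = 0 + D = D$)
$U = 21$ ($U = 1 \left(3 + 18\right) = 1 \cdot 21 = 21$)
$\left(1 - 7\right) U = \left(1 - 7\right) 21 = \left(-6\right) 21 = -126$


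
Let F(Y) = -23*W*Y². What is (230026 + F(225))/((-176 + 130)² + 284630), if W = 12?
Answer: -6871237/143373 ≈ -47.926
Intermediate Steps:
F(Y) = -276*Y²
(230026 + F(225))/((-176 + 130)² + 284630) = (230026 - 276*225²)/((-176 + 130)² + 284630) = (230026 - 276*50625)/((-46)² + 284630) = (230026 - 13972500)/(2116 + 284630) = -13742474/286746 = -13742474*1/286746 = -6871237/143373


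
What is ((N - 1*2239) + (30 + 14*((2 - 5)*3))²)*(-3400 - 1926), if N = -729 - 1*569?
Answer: -30246354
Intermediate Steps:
N = -1298 (N = -729 - 569 = -1298)
((N - 1*2239) + (30 + 14*((2 - 5)*3))²)*(-3400 - 1926) = ((-1298 - 1*2239) + (30 + 14*((2 - 5)*3))²)*(-3400 - 1926) = ((-1298 - 2239) + (30 + 14*(-3*3))²)*(-5326) = (-3537 + (30 + 14*(-9))²)*(-5326) = (-3537 + (30 - 126)²)*(-5326) = (-3537 + (-96)²)*(-5326) = (-3537 + 9216)*(-5326) = 5679*(-5326) = -30246354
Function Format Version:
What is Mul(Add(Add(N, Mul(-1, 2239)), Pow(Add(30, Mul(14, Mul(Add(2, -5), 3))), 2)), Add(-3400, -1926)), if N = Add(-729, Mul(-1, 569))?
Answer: -30246354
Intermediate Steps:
N = -1298 (N = Add(-729, -569) = -1298)
Mul(Add(Add(N, Mul(-1, 2239)), Pow(Add(30, Mul(14, Mul(Add(2, -5), 3))), 2)), Add(-3400, -1926)) = Mul(Add(Add(-1298, Mul(-1, 2239)), Pow(Add(30, Mul(14, Mul(Add(2, -5), 3))), 2)), Add(-3400, -1926)) = Mul(Add(Add(-1298, -2239), Pow(Add(30, Mul(14, Mul(-3, 3))), 2)), -5326) = Mul(Add(-3537, Pow(Add(30, Mul(14, -9)), 2)), -5326) = Mul(Add(-3537, Pow(Add(30, -126), 2)), -5326) = Mul(Add(-3537, Pow(-96, 2)), -5326) = Mul(Add(-3537, 9216), -5326) = Mul(5679, -5326) = -30246354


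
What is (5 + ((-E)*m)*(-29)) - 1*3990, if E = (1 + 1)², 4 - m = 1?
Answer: -3637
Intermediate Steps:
m = 3 (m = 4 - 1*1 = 4 - 1 = 3)
E = 4 (E = 2² = 4)
(5 + ((-E)*m)*(-29)) - 1*3990 = (5 + (-1*4*3)*(-29)) - 1*3990 = (5 - 4*3*(-29)) - 3990 = (5 - 12*(-29)) - 3990 = (5 + 348) - 3990 = 353 - 3990 = -3637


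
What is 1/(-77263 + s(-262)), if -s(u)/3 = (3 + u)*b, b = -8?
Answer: -1/83479 ≈ -1.1979e-5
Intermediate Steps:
s(u) = 72 + 24*u (s(u) = -3*(3 + u)*(-8) = -3*(-24 - 8*u) = 72 + 24*u)
1/(-77263 + s(-262)) = 1/(-77263 + (72 + 24*(-262))) = 1/(-77263 + (72 - 6288)) = 1/(-77263 - 6216) = 1/(-83479) = -1/83479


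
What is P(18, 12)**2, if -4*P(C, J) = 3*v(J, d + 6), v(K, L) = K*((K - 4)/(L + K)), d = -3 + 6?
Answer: 576/49 ≈ 11.755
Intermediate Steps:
d = 3
v(K, L) = K*(-4 + K)/(K + L) (v(K, L) = K*((-4 + K)/(K + L)) = K*(-4 + K)/(K + L))
P(C, J) = -3*J*(-4 + J)/(4*(9 + J)) (P(C, J) = -3*J*(-4 + J)/(J + (3 + 6))/4 = -3*J*(-4 + J)/(J + 9)/4 = -3*J*(-4 + J)/(9 + J)/4 = -3*J*(-4 + J)/(4*(9 + J)))
P(18, 12)**2 = ((3/4)*12*(4 - 1*12)/(9 + 12))**2 = ((3/4)*12*(4 - 12)/21)**2 = ((3/4)*12*(1/21)*(-8))**2 = (-24/7)**2 = 576/49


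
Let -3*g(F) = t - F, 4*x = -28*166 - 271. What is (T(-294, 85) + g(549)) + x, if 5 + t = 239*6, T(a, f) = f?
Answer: -17257/12 ≈ -1438.1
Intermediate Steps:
x = -4919/4 (x = (-28*166 - 271)/4 = (-4648 - 271)/4 = (1/4)*(-4919) = -4919/4 ≈ -1229.8)
t = 1429 (t = -5 + 239*6 = -5 + 1434 = 1429)
g(F) = -1429/3 + F/3 (g(F) = -(1429 - F)/3 = -1429/3 + F/3)
(T(-294, 85) + g(549)) + x = (85 + (-1429/3 + (1/3)*549)) - 4919/4 = (85 + (-1429/3 + 183)) - 4919/4 = (85 - 880/3) - 4919/4 = -625/3 - 4919/4 = -17257/12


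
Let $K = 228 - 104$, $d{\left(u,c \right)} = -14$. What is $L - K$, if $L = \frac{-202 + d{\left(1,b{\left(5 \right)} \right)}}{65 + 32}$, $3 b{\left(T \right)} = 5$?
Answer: $- \frac{12244}{97} \approx -126.23$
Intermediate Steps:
$b{\left(T \right)} = \frac{5}{3}$ ($b{\left(T \right)} = \frac{1}{3} \cdot 5 = \frac{5}{3}$)
$K = 124$ ($K = 228 - 104 = 124$)
$L = - \frac{216}{97}$ ($L = \frac{-202 - 14}{65 + 32} = - \frac{216}{97} \approx -2.2268$)
$L - K = - \frac{216}{97} - 124 = - \frac{12244}{97}$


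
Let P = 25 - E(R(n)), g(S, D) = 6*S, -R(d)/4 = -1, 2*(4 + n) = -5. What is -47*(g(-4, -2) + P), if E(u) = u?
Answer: 141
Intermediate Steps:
n = -13/2 (n = -4 + (½)*(-5) = -4 - 5/2 = -13/2 ≈ -6.5000)
R(d) = 4 (R(d) = -4*(-1) = 4)
P = 21 (P = 25 - 1*4 = 25 - 4 = 21)
-47*(g(-4, -2) + P) = -47*(6*(-4) + 21) = -47*(-24 + 21) = -47*(-3) = 141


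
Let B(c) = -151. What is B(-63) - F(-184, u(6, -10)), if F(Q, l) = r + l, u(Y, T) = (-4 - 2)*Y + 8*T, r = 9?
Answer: -44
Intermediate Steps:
u(Y, T) = -6*Y + 8*T
F(Q, l) = 9 + l
B(-63) - F(-184, u(6, -10)) = -151 - (9 + (-6*6 + 8*(-10))) = -151 - (9 + (-36 - 80)) = -151 - (9 - 116) = -151 - 1*(-107) = -151 + 107 = -44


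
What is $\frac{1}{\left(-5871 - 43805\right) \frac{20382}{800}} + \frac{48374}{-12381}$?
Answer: $- \frac{680256980994}{174107164561} \approx -3.9071$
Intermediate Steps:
$\frac{1}{\left(-5871 - 43805\right) \frac{20382}{800}} + \frac{48374}{-12381} = \frac{1}{\left(-49676\right) 20382 \cdot \frac{1}{800}} + 48374 \left(- \frac{1}{12381}\right) = - \frac{1}{49676 \cdot \frac{10191}{400}} - \frac{48374}{12381} = \left(- \frac{1}{49676}\right) \frac{400}{10191} - \frac{48374}{12381} = - \frac{100}{126562029} - \frac{48374}{12381} = - \frac{680256980994}{174107164561}$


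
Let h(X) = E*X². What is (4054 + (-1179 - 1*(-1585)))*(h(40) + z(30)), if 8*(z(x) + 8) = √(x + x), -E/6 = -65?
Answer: 2783004320 + 1115*√15 ≈ 2.7830e+9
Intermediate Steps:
E = 390 (E = -6*(-65) = 390)
z(x) = -8 + √2*√x/8 (z(x) = -8 + √(x + x)/8 = -8 + √(2*x)/8 = -8 + (√2*√x)/8 = -8 + √2*√x/8)
h(X) = 390*X²
(4054 + (-1179 - 1*(-1585)))*(h(40) + z(30)) = (4054 + (-1179 - 1*(-1585)))*(390*40² + (-8 + √2*√30/8)) = (4054 + (-1179 + 1585))*(390*1600 + (-8 + √15/4)) = (4054 + 406)*(624000 + (-8 + √15/4)) = 4460*(623992 + √15/4) = 2783004320 + 1115*√15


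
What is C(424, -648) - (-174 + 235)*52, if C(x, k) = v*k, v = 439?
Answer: -287644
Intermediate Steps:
C(x, k) = 439*k
C(424, -648) - (-174 + 235)*52 = 439*(-648) - (-174 + 235)*52 = -284472 - 61*52 = -284472 - 1*3172 = -284472 - 3172 = -287644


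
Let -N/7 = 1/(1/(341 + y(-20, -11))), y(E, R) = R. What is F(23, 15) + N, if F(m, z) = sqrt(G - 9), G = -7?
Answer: -2310 + 4*I ≈ -2310.0 + 4.0*I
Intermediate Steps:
F(m, z) = 4*I (F(m, z) = sqrt(-7 - 9) = sqrt(-16) = 4*I)
N = -2310 (N = -7/(1/(341 - 11)) = -7/(1/330) = -7/1/330 = -7*330 = -2310)
F(23, 15) + N = 4*I - 2310 = -2310 + 4*I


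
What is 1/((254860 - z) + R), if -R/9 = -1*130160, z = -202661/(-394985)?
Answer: 394985/563366902839 ≈ 7.0111e-7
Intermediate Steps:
z = 202661/394985 (z = -202661*(-1/394985) = 202661/394985 ≈ 0.51309)
R = 1171440 (R = -(-9)*130160 = -9*(-130160) = 1171440)
1/((254860 - z) + R) = 1/((254860 - 1*202661/394985) + 1171440) = 1/((254860 - 202661/394985) + 1171440) = 1/(100665674439/394985 + 1171440) = 1/(563366902839/394985) = 394985/563366902839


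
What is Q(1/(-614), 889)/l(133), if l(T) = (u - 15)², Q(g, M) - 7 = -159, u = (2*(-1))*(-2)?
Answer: -152/121 ≈ -1.2562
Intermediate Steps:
u = 4 (u = -2*(-2) = 4)
Q(g, M) = -152 (Q(g, M) = 7 - 159 = -152)
l(T) = 121 (l(T) = (4 - 15)² = (-11)² = 121)
Q(1/(-614), 889)/l(133) = -152/121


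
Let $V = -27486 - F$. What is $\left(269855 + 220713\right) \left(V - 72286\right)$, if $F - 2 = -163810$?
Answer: $31414012448$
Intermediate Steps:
$F = -163808$ ($F = 2 - 163810 = -163808$)
$V = 136322$ ($V = -27486 - -163808 = -27486 + 163808 = 136322$)
$\left(269855 + 220713\right) \left(V - 72286\right) = \left(269855 + 220713\right) \left(136322 - 72286\right) = 490568 \cdot 64036 = 31414012448$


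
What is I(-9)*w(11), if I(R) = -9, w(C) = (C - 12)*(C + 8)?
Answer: 171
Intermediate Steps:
w(C) = (-12 + C)*(8 + C)
I(-9)*w(11) = -9*(-96 + 11**2 - 4*11) = -9*(-96 + 121 - 44) = -9*(-19) = 171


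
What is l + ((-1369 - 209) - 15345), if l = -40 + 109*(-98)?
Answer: -27645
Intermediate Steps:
l = -10722 (l = -40 - 10682 = -10722)
l + ((-1369 - 209) - 15345) = -10722 + ((-1369 - 209) - 15345) = -10722 + (-1578 - 15345) = -10722 - 16923 = -27645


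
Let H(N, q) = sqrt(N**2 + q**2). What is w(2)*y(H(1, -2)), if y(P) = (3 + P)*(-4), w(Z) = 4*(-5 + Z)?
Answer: 144 + 48*sqrt(5) ≈ 251.33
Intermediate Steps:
w(Z) = -20 + 4*Z
y(P) = -12 - 4*P
w(2)*y(H(1, -2)) = (-20 + 4*2)*(-12 - 4*sqrt(1**2 + (-2)**2)) = (-20 + 8)*(-12 - 4*sqrt(1 + 4)) = -12*(-12 - 4*sqrt(5)) = 144 + 48*sqrt(5)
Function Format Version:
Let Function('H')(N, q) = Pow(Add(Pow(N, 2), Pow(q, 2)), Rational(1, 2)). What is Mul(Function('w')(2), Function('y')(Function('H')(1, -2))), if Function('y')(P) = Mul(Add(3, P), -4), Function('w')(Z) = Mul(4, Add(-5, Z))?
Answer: Add(144, Mul(48, Pow(5, Rational(1, 2)))) ≈ 251.33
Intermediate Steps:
Function('w')(Z) = Add(-20, Mul(4, Z))
Function('y')(P) = Add(-12, Mul(-4, P))
Mul(Function('w')(2), Function('y')(Function('H')(1, -2))) = Mul(Add(-20, Mul(4, 2)), Add(-12, Mul(-4, Pow(Add(Pow(1, 2), Pow(-2, 2)), Rational(1, 2))))) = Mul(Add(-20, 8), Add(-12, Mul(-4, Pow(Add(1, 4), Rational(1, 2))))) = Mul(-12, Add(-12, Mul(-4, Pow(5, Rational(1, 2))))) = Add(144, Mul(48, Pow(5, Rational(1, 2))))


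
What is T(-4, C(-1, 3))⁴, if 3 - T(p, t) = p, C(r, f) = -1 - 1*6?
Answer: 2401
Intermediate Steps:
C(r, f) = -7 (C(r, f) = -1 - 6 = -7)
T(p, t) = 3 - p
T(-4, C(-1, 3))⁴ = (3 - 1*(-4))⁴ = (3 + 4)⁴ = 7⁴ = 2401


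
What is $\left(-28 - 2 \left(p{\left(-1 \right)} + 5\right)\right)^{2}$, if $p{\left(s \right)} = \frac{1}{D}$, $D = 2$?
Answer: $1521$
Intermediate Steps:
$p{\left(s \right)} = \frac{1}{2}$
$\left(-28 - 2 \left(p{\left(-1 \right)} + 5\right)\right)^{2} = \left(-28 - 2 \left(\frac{1}{2} + 5\right)\right)^{2} = \left(-28 - 11\right)^{2} = \left(-39\right)^{2} = 1521$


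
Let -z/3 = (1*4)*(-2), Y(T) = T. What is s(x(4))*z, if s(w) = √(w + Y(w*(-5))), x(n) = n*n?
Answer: 192*I ≈ 192.0*I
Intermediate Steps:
x(n) = n²
z = 24 (z = -3*1*4*(-2) = -12*(-2) = -3*(-8) = 24)
s(w) = 2*√(-w) (s(w) = √(w + w*(-5)) = √(w - 5*w) = √(-4*w) = 2*√(-w))
s(x(4))*z = (2*√(-1*4²))*24 = (2*√(-1*16))*24 = (2*√(-16))*24 = (2*(4*I))*24 = (8*I)*24 = 192*I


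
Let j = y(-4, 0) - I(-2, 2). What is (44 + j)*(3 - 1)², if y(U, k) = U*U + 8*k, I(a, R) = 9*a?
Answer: 312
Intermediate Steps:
y(U, k) = U² + 8*k
j = 34 (j = ((-4)² + 8*0) - 9*(-2) = (16 + 0) - 1*(-18) = 16 + 18 = 34)
(44 + j)*(3 - 1)² = (44 + 34)*(3 - 1)² = 78*2² = 78*4 = 312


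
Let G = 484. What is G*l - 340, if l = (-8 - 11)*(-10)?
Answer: 91620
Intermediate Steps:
l = 190 (l = -19*(-10) = 190)
G*l - 340 = 484*190 - 340 = 91960 - 340 = 91620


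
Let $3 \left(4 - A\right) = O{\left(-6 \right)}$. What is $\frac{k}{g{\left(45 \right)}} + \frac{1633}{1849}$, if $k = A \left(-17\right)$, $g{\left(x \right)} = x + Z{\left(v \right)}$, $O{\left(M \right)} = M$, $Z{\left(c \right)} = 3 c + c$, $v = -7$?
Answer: $- \frac{9461}{1849} \approx -5.1168$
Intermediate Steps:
$Z{\left(c \right)} = 4 c$
$A = 6$ ($A = 4 - -2 = 4 + 2 = 6$)
$g{\left(x \right)} = -28 + x$ ($g{\left(x \right)} = x + 4 \left(-7\right) = x - 28 = -28 + x$)
$k = -102$ ($k = 6 \left(-17\right) = -102$)
$\frac{k}{g{\left(45 \right)}} + \frac{1633}{1849} = - \frac{102}{-28 + 45} + \frac{1633}{1849} = - \frac{102}{17} + 1633 \cdot \frac{1}{1849} = \left(-102\right) \frac{1}{17} + \frac{1633}{1849} = -6 + \frac{1633}{1849} = - \frac{9461}{1849}$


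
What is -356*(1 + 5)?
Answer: -2136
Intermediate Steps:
-356*(1 + 5) = -356*6 = -2136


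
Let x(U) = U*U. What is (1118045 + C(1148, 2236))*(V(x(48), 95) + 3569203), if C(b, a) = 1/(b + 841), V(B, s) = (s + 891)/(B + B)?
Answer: 9143612686571961365/2291328 ≈ 3.9905e+12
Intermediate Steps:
x(U) = U**2
V(B, s) = (891 + s)/(2*B) (V(B, s) = (891 + s)/((2*B)) = (891 + s)*(1/(2*B)) = (891 + s)/(2*B))
C(b, a) = 1/(841 + b)
(1118045 + C(1148, 2236))*(V(x(48), 95) + 3569203) = (1118045 + 1/(841 + 1148))*((891 + 95)/(2*(48**2)) + 3569203) = (1118045 + 1/1989)*((1/2)*986/2304 + 3569203) = (1118045 + 1/1989)*((1/2)*(1/2304)*986 + 3569203) = 2223791506*(493/2304 + 3569203)/1989 = (2223791506/1989)*(8223444205/2304) = 9143612686571961365/2291328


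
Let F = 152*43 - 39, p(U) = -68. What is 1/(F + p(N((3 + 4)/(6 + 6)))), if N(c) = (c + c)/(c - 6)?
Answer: 1/6429 ≈ 0.00015555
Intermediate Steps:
N(c) = 2*c/(-6 + c) (N(c) = (2*c)/(-6 + c) = 2*c/(-6 + c))
F = 6497 (F = 6536 - 39 = 6497)
1/(F + p(N((3 + 4)/(6 + 6)))) = 1/(6497 - 68) = 1/6429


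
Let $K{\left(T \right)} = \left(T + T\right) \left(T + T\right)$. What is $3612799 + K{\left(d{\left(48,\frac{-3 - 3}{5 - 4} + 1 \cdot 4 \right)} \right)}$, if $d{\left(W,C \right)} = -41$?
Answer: $3619523$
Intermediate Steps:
$K{\left(T \right)} = 4 T^{2}$ ($K{\left(T \right)} = 2 T 2 T = 4 T^{2}$)
$3612799 + K{\left(d{\left(48,\frac{-3 - 3}{5 - 4} + 1 \cdot 4 \right)} \right)} = 3612799 + 4 \left(-41\right)^{2} = 3612799 + 4 \cdot 1681 = 3612799 + 6724 = 3619523$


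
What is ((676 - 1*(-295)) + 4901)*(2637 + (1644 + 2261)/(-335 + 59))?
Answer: 1062695476/69 ≈ 1.5401e+7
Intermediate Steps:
((676 - 1*(-295)) + 4901)*(2637 + (1644 + 2261)/(-335 + 59)) = ((676 + 295) + 4901)*(2637 + 3905/(-276)) = (971 + 4901)*(2637 + 3905*(-1/276)) = 5872*(2637 - 3905/276) = 5872*(723907/276) = 1062695476/69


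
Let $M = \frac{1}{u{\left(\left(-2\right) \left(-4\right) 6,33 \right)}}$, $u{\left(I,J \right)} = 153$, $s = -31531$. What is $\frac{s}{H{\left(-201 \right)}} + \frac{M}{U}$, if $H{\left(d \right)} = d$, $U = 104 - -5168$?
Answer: $\frac{8477803099}{54043272} \approx 156.87$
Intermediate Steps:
$U = 5272$ ($U = 104 + 5168 = 5272$)
$M = \frac{1}{153} \approx 0.0065359$
$\frac{s}{H{\left(-201 \right)}} + \frac{M}{U} = - \frac{31531}{-201} + \frac{1}{153 \cdot 5272} = \left(-31531\right) \left(- \frac{1}{201}\right) + \frac{1}{153} \cdot \frac{1}{5272} = \frac{31531}{201} + \frac{1}{806616} = \frac{8477803099}{54043272}$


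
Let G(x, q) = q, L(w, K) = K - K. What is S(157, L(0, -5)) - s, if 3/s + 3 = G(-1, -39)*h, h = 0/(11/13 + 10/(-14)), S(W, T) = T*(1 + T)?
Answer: 1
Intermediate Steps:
L(w, K) = 0
h = 0 (h = 0/(11*(1/13) + 10*(-1/14)) = 0/(11/13 - 5/7) = 0/(12/91) = 0*(91/12) = 0)
s = -1 (s = 3/(-3 - 39*0) = 3/(-3 + 0) = 3/(-3) = 3*(-⅓) = -1)
S(157, L(0, -5)) - s = 0*(1 + 0) - 1*(-1) = 0*1 + 1 = 0 + 1 = 1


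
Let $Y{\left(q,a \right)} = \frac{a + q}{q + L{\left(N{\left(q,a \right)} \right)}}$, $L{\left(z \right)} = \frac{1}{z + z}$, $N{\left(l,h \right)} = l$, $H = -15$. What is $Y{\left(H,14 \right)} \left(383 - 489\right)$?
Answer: $- \frac{3180}{451} \approx -7.051$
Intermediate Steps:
$L{\left(z \right)} = \frac{1}{2 z}$
$Y{\left(q,a \right)} = \frac{a + q}{q + \frac{1}{2 q}}$
$Y{\left(H,14 \right)} \left(383 - 489\right) = 2 \left(-15\right) \frac{1}{1 + 2 \left(-15\right)^{2}} \left(14 - 15\right) \left(383 - 489\right) = 2 \left(-15\right) \frac{1}{1 + 2 \cdot 225} \left(-1\right) \left(-106\right) = 2 \left(-15\right) \frac{1}{1 + 450} \left(-1\right) \left(-106\right) = 2 \left(-15\right) \frac{1}{451} \left(-1\right) \left(-106\right) = \frac{30}{451} \left(-106\right) = - \frac{3180}{451}$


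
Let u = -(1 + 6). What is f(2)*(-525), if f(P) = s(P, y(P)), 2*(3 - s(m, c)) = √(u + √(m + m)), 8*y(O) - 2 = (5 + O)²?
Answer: -1575 + 525*I*√5/2 ≈ -1575.0 + 586.97*I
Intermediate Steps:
u = -7 (u = -1*7 = -7)
y(O) = ¼ + (5 + O)²/8
s(m, c) = 3 - √(-7 + √2*√m)/2 (s(m, c) = 3 - √(-7 + √(m + m))/2 = 3 - √(-7 + √(2*m))/2 = 3 - √(-7 + √2*√m)/2)
f(P) = 3 - √(-7 + √2*√P)/2
f(2)*(-525) = (3 - √(-7 + √2*√2)/2)*(-525) = (3 - √(-7 + 2)/2)*(-525) = (3 - I*√5/2)*(-525) = -1575 + 525*I*√5/2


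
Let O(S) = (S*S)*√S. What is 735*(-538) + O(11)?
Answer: -395430 + 121*√11 ≈ -3.9503e+5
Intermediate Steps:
O(S) = S^(5/2) (O(S) = S²*√S = S^(5/2))
735*(-538) + O(11) = 735*(-538) + 11^(5/2) = -395430 + 121*√11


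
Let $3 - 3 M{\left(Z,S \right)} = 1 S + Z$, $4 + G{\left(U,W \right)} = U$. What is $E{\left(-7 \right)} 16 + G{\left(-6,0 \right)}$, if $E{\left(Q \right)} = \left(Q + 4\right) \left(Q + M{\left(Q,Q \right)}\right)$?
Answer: $54$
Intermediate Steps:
$G{\left(U,W \right)} = -4 + U$
$M{\left(Z,S \right)} = 1 - \frac{S}{3} - \frac{Z}{3}$ ($M{\left(Z,S \right)} = 1 - \frac{1 S + Z}{3} = 1 - \frac{S + Z}{3} = 1 - \left(\frac{S}{3} + \frac{Z}{3}\right) = 1 - \frac{S}{3} - \frac{Z}{3}$)
$E{\left(Q \right)} = \left(1 + \frac{Q}{3}\right) \left(4 + Q\right)$ ($E{\left(Q \right)} = \left(Q + 4\right) \left(Q - \left(-1 + \frac{2 Q}{3}\right)\right) = \left(4 + Q\right) \left(Q - \left(-1 + \frac{2 Q}{3}\right)\right) = \left(4 + Q\right) \left(1 + \frac{Q}{3}\right) = \left(1 + \frac{Q}{3}\right) \left(4 + Q\right)$)
$E{\left(-7 \right)} 16 + G{\left(-6,0 \right)} = \left(4 + \frac{\left(-7\right)^{2}}{3} + \frac{7}{3} \left(-7\right)\right) 16 - 10 = \left(4 + \frac{1}{3} \cdot 49 - \frac{49}{3}\right) 16 - 10 = \left(4 + \frac{49}{3} - \frac{49}{3}\right) 16 - 10 = 4 \cdot 16 - 10 = 64 - 10 = 54$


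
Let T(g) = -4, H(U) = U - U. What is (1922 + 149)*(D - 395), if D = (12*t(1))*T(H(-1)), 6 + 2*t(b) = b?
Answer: -569525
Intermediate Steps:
H(U) = 0
t(b) = -3 + b/2
D = 120 (D = (12*(-3 + (½)*1))*(-4) = (12*(-3 + ½))*(-4) = (12*(-5/2))*(-4) = -30*(-4) = 120)
(1922 + 149)*(D - 395) = (1922 + 149)*(120 - 395) = 2071*(-275) = -569525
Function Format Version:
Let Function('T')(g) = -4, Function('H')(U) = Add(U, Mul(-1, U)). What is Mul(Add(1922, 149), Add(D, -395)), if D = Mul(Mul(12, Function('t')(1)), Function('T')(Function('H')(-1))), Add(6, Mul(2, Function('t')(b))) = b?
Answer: -569525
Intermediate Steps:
Function('H')(U) = 0
Function('t')(b) = Add(-3, Mul(Rational(1, 2), b))
D = 120 (D = Mul(Mul(12, Add(-3, Mul(Rational(1, 2), 1))), -4) = Mul(Mul(12, Add(-3, Rational(1, 2))), -4) = Mul(Mul(12, Rational(-5, 2)), -4) = Mul(-30, -4) = 120)
Mul(Add(1922, 149), Add(D, -395)) = Mul(Add(1922, 149), Add(120, -395)) = Mul(2071, -275) = -569525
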